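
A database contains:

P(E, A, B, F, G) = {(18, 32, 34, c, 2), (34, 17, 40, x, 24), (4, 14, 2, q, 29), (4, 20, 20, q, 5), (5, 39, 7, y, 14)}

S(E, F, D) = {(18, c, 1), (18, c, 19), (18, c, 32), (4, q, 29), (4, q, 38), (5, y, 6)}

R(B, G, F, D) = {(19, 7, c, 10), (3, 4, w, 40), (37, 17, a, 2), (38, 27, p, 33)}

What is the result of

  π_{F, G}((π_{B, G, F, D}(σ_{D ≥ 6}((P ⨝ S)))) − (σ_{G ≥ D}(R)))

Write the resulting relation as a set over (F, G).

Joining P and S on E, F yields {(18, 32, 34, c, 2, 1), (18, 32, 34, c, 2, 19), (18, 32, 34, c, 2, 32), (4, 14, 2, q, 29, 29), (4, 14, 2, q, 29, 38), (4, 20, 20, q, 5, 29), (4, 20, 20, q, 5, 38), (5, 39, 7, y, 14, 6)}.
Apply σ_{D ≥ 6}; surviving tuples: {(18, 32, 34, c, 2, 19), (18, 32, 34, c, 2, 32), (4, 14, 2, q, 29, 29), (4, 14, 2, q, 29, 38), (4, 20, 20, q, 5, 29), (4, 20, 20, q, 5, 38), (5, 39, 7, y, 14, 6)}
Projecting to B, G, F, D: {(2, 29, q, 29), (2, 29, q, 38), (20, 5, q, 29), (20, 5, q, 38), (34, 2, c, 19), (34, 2, c, 32), (7, 14, y, 6)}
Apply σ_{G ≥ D}; surviving tuples: {(37, 17, a, 2)}
Set difference of the two operands is {(2, 29, q, 29), (2, 29, q, 38), (20, 5, q, 29), (20, 5, q, 38), (34, 2, c, 19), (34, 2, c, 32), (7, 14, y, 6)}.
Projecting to F, G (3 duplicate(s) eliminated): {(c, 2), (q, 29), (q, 5), (y, 14)}

{(c, 2), (q, 29), (q, 5), (y, 14)}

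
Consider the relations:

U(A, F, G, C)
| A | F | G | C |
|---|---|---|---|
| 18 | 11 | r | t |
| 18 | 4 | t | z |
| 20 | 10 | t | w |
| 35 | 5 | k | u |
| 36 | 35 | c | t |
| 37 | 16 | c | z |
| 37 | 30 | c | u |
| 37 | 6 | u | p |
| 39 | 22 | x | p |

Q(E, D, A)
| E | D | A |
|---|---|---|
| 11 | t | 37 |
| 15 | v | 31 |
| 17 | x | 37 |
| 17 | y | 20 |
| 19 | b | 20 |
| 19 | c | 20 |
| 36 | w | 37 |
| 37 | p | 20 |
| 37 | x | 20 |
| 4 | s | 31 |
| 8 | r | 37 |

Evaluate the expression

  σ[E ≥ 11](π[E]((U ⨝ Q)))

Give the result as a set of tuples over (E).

U ⋈ Q (natural join on A): {(20, 10, t, w, 17, y), (20, 10, t, w, 19, b), (20, 10, t, w, 19, c), (20, 10, t, w, 37, p), (20, 10, t, w, 37, x), (37, 16, c, z, 11, t), (37, 16, c, z, 17, x), (37, 16, c, z, 36, w), (37, 16, c, z, 8, r), (37, 30, c, u, 11, t), (37, 30, c, u, 17, x), (37, 30, c, u, 36, w), (37, 30, c, u, 8, r), (37, 6, u, p, 11, t), (37, 6, u, p, 17, x), (37, 6, u, p, 36, w), (37, 6, u, p, 8, r)}
Projecting to E (11 duplicate(s) eliminated): {11, 17, 19, 36, 37, 8}
Filtering on E ≥ 11 leaves {11, 17, 19, 36, 37}.

{11, 17, 19, 36, 37}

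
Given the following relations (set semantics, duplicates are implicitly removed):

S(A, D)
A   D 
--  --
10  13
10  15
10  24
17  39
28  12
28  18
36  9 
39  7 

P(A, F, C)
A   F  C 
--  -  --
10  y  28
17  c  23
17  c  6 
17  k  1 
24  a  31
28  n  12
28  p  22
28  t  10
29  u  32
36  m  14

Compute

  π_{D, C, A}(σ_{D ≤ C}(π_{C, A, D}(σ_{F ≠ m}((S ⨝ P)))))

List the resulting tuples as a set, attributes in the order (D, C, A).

{(12, 12, 28), (12, 22, 28), (13, 28, 10), (15, 28, 10), (18, 22, 28), (24, 28, 10)}

Natural join on A: {(10, 13, y, 28), (10, 15, y, 28), (10, 24, y, 28), (17, 39, c, 23), (17, 39, c, 6), (17, 39, k, 1), (28, 12, n, 12), (28, 12, p, 22), (28, 12, t, 10), (28, 18, n, 12), (28, 18, p, 22), (28, 18, t, 10), (36, 9, m, 14)}
Selection F ≠ m: {(10, 13, y, 28), (10, 15, y, 28), (10, 24, y, 28), (17, 39, c, 23), (17, 39, c, 6), (17, 39, k, 1), (28, 12, n, 12), (28, 12, p, 22), (28, 12, t, 10), (28, 18, n, 12), (28, 18, p, 22), (28, 18, t, 10)}
Projecting to C, A, D: {(1, 17, 39), (10, 28, 12), (10, 28, 18), (12, 28, 12), (12, 28, 18), (22, 28, 12), (22, 28, 18), (23, 17, 39), (28, 10, 13), (28, 10, 15), (28, 10, 24), (6, 17, 39)}
Selection D ≤ C: {(12, 28, 12), (22, 28, 12), (22, 28, 18), (28, 10, 13), (28, 10, 15), (28, 10, 24)}
Projecting to D, C, A: {(12, 12, 28), (12, 22, 28), (13, 28, 10), (15, 28, 10), (18, 22, 28), (24, 28, 10)}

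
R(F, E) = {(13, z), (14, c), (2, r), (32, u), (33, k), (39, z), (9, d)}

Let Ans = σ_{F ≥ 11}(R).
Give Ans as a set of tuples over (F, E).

{(13, z), (14, c), (32, u), (33, k), (39, z)}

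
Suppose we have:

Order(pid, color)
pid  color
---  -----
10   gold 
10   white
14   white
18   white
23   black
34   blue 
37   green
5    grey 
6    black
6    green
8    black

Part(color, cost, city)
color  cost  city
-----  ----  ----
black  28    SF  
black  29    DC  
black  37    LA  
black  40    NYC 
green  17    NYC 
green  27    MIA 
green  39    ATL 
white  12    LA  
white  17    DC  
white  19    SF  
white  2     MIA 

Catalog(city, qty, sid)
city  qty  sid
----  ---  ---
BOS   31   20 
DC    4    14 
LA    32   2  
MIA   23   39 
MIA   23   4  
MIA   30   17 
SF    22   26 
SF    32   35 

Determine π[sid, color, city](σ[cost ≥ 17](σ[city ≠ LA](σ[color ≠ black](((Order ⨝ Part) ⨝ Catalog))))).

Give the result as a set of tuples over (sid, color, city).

{(14, white, DC), (17, green, MIA), (26, white, SF), (35, white, SF), (39, green, MIA), (4, green, MIA)}

Natural join on color: {(10, white, 12, LA), (10, white, 17, DC), (10, white, 19, SF), (10, white, 2, MIA), (14, white, 12, LA), (14, white, 17, DC), (14, white, 19, SF), (14, white, 2, MIA), (18, white, 12, LA), (18, white, 17, DC), (18, white, 19, SF), (18, white, 2, MIA), (23, black, 28, SF), (23, black, 29, DC), (23, black, 37, LA), (23, black, 40, NYC), (37, green, 17, NYC), (37, green, 27, MIA), (37, green, 39, ATL), (6, black, 28, SF), (6, black, 29, DC), (6, black, 37, LA), (6, black, 40, NYC), (6, green, 17, NYC), (6, green, 27, MIA), (6, green, 39, ATL), (8, black, 28, SF), (8, black, 29, DC), (8, black, 37, LA), (8, black, 40, NYC)}
Natural join on city: {(10, white, 12, LA, 32, 2), (10, white, 17, DC, 4, 14), (10, white, 19, SF, 22, 26), (10, white, 19, SF, 32, 35), (10, white, 2, MIA, 23, 39), (10, white, 2, MIA, 23, 4), (10, white, 2, MIA, 30, 17), (14, white, 12, LA, 32, 2), (14, white, 17, DC, 4, 14), (14, white, 19, SF, 22, 26), (14, white, 19, SF, 32, 35), (14, white, 2, MIA, 23, 39), (14, white, 2, MIA, 23, 4), (14, white, 2, MIA, 30, 17), (18, white, 12, LA, 32, 2), (18, white, 17, DC, 4, 14), (18, white, 19, SF, 22, 26), (18, white, 19, SF, 32, 35), (18, white, 2, MIA, 23, 39), (18, white, 2, MIA, 23, 4), (18, white, 2, MIA, 30, 17), (23, black, 28, SF, 22, 26), (23, black, 28, SF, 32, 35), (23, black, 29, DC, 4, 14), (23, black, 37, LA, 32, 2), (37, green, 27, MIA, 23, 39), (37, green, 27, MIA, 23, 4), (37, green, 27, MIA, 30, 17), (6, black, 28, SF, 22, 26), (6, black, 28, SF, 32, 35), (6, black, 29, DC, 4, 14), (6, black, 37, LA, 32, 2), (6, green, 27, MIA, 23, 39), (6, green, 27, MIA, 23, 4), (6, green, 27, MIA, 30, 17), (8, black, 28, SF, 22, 26), (8, black, 28, SF, 32, 35), (8, black, 29, DC, 4, 14), (8, black, 37, LA, 32, 2)}
σ[color ≠ black]: keep tuples satisfying color ≠ black → {(10, white, 12, LA, 32, 2), (10, white, 17, DC, 4, 14), (10, white, 19, SF, 22, 26), (10, white, 19, SF, 32, 35), (10, white, 2, MIA, 23, 39), (10, white, 2, MIA, 23, 4), (10, white, 2, MIA, 30, 17), (14, white, 12, LA, 32, 2), (14, white, 17, DC, 4, 14), (14, white, 19, SF, 22, 26), (14, white, 19, SF, 32, 35), (14, white, 2, MIA, 23, 39), (14, white, 2, MIA, 23, 4), (14, white, 2, MIA, 30, 17), (18, white, 12, LA, 32, 2), (18, white, 17, DC, 4, 14), (18, white, 19, SF, 22, 26), (18, white, 19, SF, 32, 35), (18, white, 2, MIA, 23, 39), (18, white, 2, MIA, 23, 4), (18, white, 2, MIA, 30, 17), (37, green, 27, MIA, 23, 39), (37, green, 27, MIA, 23, 4), (37, green, 27, MIA, 30, 17), (6, green, 27, MIA, 23, 39), (6, green, 27, MIA, 23, 4), (6, green, 27, MIA, 30, 17)}
σ[city ≠ LA]: keep tuples satisfying city ≠ LA → {(10, white, 17, DC, 4, 14), (10, white, 19, SF, 22, 26), (10, white, 19, SF, 32, 35), (10, white, 2, MIA, 23, 39), (10, white, 2, MIA, 23, 4), (10, white, 2, MIA, 30, 17), (14, white, 17, DC, 4, 14), (14, white, 19, SF, 22, 26), (14, white, 19, SF, 32, 35), (14, white, 2, MIA, 23, 39), (14, white, 2, MIA, 23, 4), (14, white, 2, MIA, 30, 17), (18, white, 17, DC, 4, 14), (18, white, 19, SF, 22, 26), (18, white, 19, SF, 32, 35), (18, white, 2, MIA, 23, 39), (18, white, 2, MIA, 23, 4), (18, white, 2, MIA, 30, 17), (37, green, 27, MIA, 23, 39), (37, green, 27, MIA, 23, 4), (37, green, 27, MIA, 30, 17), (6, green, 27, MIA, 23, 39), (6, green, 27, MIA, 23, 4), (6, green, 27, MIA, 30, 17)}
σ[cost ≥ 17]: keep tuples satisfying cost ≥ 17 → {(10, white, 17, DC, 4, 14), (10, white, 19, SF, 22, 26), (10, white, 19, SF, 32, 35), (14, white, 17, DC, 4, 14), (14, white, 19, SF, 22, 26), (14, white, 19, SF, 32, 35), (18, white, 17, DC, 4, 14), (18, white, 19, SF, 22, 26), (18, white, 19, SF, 32, 35), (37, green, 27, MIA, 23, 39), (37, green, 27, MIA, 23, 4), (37, green, 27, MIA, 30, 17), (6, green, 27, MIA, 23, 39), (6, green, 27, MIA, 23, 4), (6, green, 27, MIA, 30, 17)}
Projecting to sid, color, city (9 duplicate(s) eliminated): {(14, white, DC), (17, green, MIA), (26, white, SF), (35, white, SF), (39, green, MIA), (4, green, MIA)}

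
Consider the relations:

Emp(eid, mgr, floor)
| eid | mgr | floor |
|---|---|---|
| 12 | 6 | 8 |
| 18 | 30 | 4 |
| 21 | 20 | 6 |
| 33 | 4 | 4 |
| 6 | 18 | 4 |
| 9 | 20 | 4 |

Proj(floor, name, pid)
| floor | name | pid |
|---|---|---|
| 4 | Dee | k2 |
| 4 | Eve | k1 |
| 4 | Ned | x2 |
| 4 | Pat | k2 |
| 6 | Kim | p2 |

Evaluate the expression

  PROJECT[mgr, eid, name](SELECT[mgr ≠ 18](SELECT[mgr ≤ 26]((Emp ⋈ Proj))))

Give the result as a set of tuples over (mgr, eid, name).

{(20, 21, Kim), (20, 9, Dee), (20, 9, Eve), (20, 9, Ned), (20, 9, Pat), (4, 33, Dee), (4, 33, Eve), (4, 33, Ned), (4, 33, Pat)}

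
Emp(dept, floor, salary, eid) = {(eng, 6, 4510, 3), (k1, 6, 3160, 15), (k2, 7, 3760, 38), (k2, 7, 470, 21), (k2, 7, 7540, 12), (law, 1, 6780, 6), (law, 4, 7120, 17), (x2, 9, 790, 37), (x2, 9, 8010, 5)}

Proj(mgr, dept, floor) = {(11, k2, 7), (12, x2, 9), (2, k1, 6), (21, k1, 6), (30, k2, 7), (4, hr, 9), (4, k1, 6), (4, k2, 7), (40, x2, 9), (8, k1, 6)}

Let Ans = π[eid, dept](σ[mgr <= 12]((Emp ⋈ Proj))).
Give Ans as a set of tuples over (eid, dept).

{(12, k2), (15, k1), (21, k2), (37, x2), (38, k2), (5, x2)}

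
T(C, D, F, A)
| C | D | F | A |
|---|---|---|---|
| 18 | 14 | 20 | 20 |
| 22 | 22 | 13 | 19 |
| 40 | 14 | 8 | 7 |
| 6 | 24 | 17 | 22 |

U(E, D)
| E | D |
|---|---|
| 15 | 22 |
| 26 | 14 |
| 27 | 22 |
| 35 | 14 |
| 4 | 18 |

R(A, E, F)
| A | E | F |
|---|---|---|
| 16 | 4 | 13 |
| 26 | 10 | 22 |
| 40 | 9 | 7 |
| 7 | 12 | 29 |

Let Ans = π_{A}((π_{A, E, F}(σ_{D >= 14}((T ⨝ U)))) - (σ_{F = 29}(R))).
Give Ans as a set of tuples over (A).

{19, 20, 7}

Natural join on D: {(18, 14, 20, 20, 26), (18, 14, 20, 20, 35), (22, 22, 13, 19, 15), (22, 22, 13, 19, 27), (40, 14, 8, 7, 26), (40, 14, 8, 7, 35)}
Filtering on D >= 14 leaves {(18, 14, 20, 20, 26), (18, 14, 20, 20, 35), (22, 22, 13, 19, 15), (22, 22, 13, 19, 27), (40, 14, 8, 7, 26), (40, 14, 8, 7, 35)}.
Projecting to A, E, F: {(19, 15, 13), (19, 27, 13), (20, 26, 20), (20, 35, 20), (7, 26, 8), (7, 35, 8)}
Filtering on F = 29 leaves {(7, 12, 29)}.
Set difference of the two operands is {(19, 15, 13), (19, 27, 13), (20, 26, 20), (20, 35, 20), (7, 26, 8), (7, 35, 8)}.
Projecting to A (3 duplicate(s) eliminated): {19, 20, 7}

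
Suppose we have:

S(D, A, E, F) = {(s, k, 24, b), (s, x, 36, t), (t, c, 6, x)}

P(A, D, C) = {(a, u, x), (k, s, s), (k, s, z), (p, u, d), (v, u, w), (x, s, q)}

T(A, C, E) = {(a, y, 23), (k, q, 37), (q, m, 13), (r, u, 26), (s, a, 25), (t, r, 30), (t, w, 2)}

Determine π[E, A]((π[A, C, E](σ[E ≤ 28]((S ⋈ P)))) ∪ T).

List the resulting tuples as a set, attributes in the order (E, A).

Natural join on D, A: {(s, k, 24, b, s), (s, k, 24, b, z), (s, x, 36, t, q)}
σ[E ≤ 28]: keep tuples satisfying E ≤ 28 → {(s, k, 24, b, s), (s, k, 24, b, z)}
Keep only column(s) A, C, E: {(k, s, 24), (k, z, 24)}
Taking the union: {(a, y, 23), (k, q, 37), (k, s, 24), (k, z, 24), (q, m, 13), (r, u, 26), (s, a, 25), (t, r, 30), (t, w, 2)}
Keep only column(s) E, A (1 duplicate(s) eliminated): {(13, q), (2, t), (23, a), (24, k), (25, s), (26, r), (30, t), (37, k)}

{(13, q), (2, t), (23, a), (24, k), (25, s), (26, r), (30, t), (37, k)}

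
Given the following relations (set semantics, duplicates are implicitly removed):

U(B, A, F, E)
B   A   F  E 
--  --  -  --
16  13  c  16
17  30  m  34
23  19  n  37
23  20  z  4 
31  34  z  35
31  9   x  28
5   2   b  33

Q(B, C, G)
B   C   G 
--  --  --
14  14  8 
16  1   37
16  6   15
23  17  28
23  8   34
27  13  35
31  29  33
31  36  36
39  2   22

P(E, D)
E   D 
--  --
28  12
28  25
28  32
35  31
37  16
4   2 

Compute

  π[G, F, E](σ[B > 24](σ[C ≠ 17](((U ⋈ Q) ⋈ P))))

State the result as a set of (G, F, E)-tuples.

{(33, x, 28), (33, z, 35), (36, x, 28), (36, z, 35)}

Joining U and Q on B yields {(16, 13, c, 16, 1, 37), (16, 13, c, 16, 6, 15), (23, 19, n, 37, 17, 28), (23, 19, n, 37, 8, 34), (23, 20, z, 4, 17, 28), (23, 20, z, 4, 8, 34), (31, 34, z, 35, 29, 33), (31, 34, z, 35, 36, 36), (31, 9, x, 28, 29, 33), (31, 9, x, 28, 36, 36)}.
Joining (U ⋈ Q) and P on E yields {(23, 19, n, 37, 17, 28, 16), (23, 19, n, 37, 8, 34, 16), (23, 20, z, 4, 17, 28, 2), (23, 20, z, 4, 8, 34, 2), (31, 34, z, 35, 29, 33, 31), (31, 34, z, 35, 36, 36, 31), (31, 9, x, 28, 29, 33, 12), (31, 9, x, 28, 29, 33, 25), (31, 9, x, 28, 29, 33, 32), (31, 9, x, 28, 36, 36, 12), (31, 9, x, 28, 36, 36, 25), (31, 9, x, 28, 36, 36, 32)}.
Apply σ_{C ≠ 17}; surviving tuples: {(23, 19, n, 37, 8, 34, 16), (23, 20, z, 4, 8, 34, 2), (31, 34, z, 35, 29, 33, 31), (31, 34, z, 35, 36, 36, 31), (31, 9, x, 28, 29, 33, 12), (31, 9, x, 28, 29, 33, 25), (31, 9, x, 28, 29, 33, 32), (31, 9, x, 28, 36, 36, 12), (31, 9, x, 28, 36, 36, 25), (31, 9, x, 28, 36, 36, 32)}
Apply σ_{B > 24}; surviving tuples: {(31, 34, z, 35, 29, 33, 31), (31, 34, z, 35, 36, 36, 31), (31, 9, x, 28, 29, 33, 12), (31, 9, x, 28, 29, 33, 25), (31, 9, x, 28, 29, 33, 32), (31, 9, x, 28, 36, 36, 12), (31, 9, x, 28, 36, 36, 25), (31, 9, x, 28, 36, 36, 32)}
Keep only column(s) G, F, E (4 duplicate(s) eliminated): {(33, x, 28), (33, z, 35), (36, x, 28), (36, z, 35)}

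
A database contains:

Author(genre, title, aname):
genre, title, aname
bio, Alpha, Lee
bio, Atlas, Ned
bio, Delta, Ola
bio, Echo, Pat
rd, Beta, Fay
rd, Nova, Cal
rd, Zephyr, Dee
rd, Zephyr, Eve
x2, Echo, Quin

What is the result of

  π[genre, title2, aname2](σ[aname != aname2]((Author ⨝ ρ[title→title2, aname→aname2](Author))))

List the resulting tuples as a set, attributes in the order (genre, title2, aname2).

{(bio, Alpha, Lee), (bio, Atlas, Ned), (bio, Delta, Ola), (bio, Echo, Pat), (rd, Beta, Fay), (rd, Nova, Cal), (rd, Zephyr, Dee), (rd, Zephyr, Eve)}

ρ[title→title2, aname→aname2]: schema becomes (genre, title2, aname2); tuples unchanged.
Joining Author and ρ[title→title2, aname→aname2](Author) on genre yields {(bio, Alpha, Lee, Alpha, Lee), (bio, Alpha, Lee, Atlas, Ned), (bio, Alpha, Lee, Delta, Ola), (bio, Alpha, Lee, Echo, Pat), (bio, Atlas, Ned, Alpha, Lee), (bio, Atlas, Ned, Atlas, Ned), (bio, Atlas, Ned, Delta, Ola), (bio, Atlas, Ned, Echo, Pat), (bio, Delta, Ola, Alpha, Lee), (bio, Delta, Ola, Atlas, Ned), (bio, Delta, Ola, Delta, Ola), (bio, Delta, Ola, Echo, Pat), (bio, Echo, Pat, Alpha, Lee), (bio, Echo, Pat, Atlas, Ned), (bio, Echo, Pat, Delta, Ola), (bio, Echo, Pat, Echo, Pat), (rd, Beta, Fay, Beta, Fay), (rd, Beta, Fay, Nova, Cal), (rd, Beta, Fay, Zephyr, Dee), (rd, Beta, Fay, Zephyr, Eve), (rd, Nova, Cal, Beta, Fay), (rd, Nova, Cal, Nova, Cal), (rd, Nova, Cal, Zephyr, Dee), (rd, Nova, Cal, Zephyr, Eve), (rd, Zephyr, Dee, Beta, Fay), (rd, Zephyr, Dee, Nova, Cal), (rd, Zephyr, Dee, Zephyr, Dee), (rd, Zephyr, Dee, Zephyr, Eve), (rd, Zephyr, Eve, Beta, Fay), (rd, Zephyr, Eve, Nova, Cal), (rd, Zephyr, Eve, Zephyr, Dee), (rd, Zephyr, Eve, Zephyr, Eve), (x2, Echo, Quin, Echo, Quin)}.
σ[aname != aname2]: keep tuples satisfying aname != aname2 → {(bio, Alpha, Lee, Atlas, Ned), (bio, Alpha, Lee, Delta, Ola), (bio, Alpha, Lee, Echo, Pat), (bio, Atlas, Ned, Alpha, Lee), (bio, Atlas, Ned, Delta, Ola), (bio, Atlas, Ned, Echo, Pat), (bio, Delta, Ola, Alpha, Lee), (bio, Delta, Ola, Atlas, Ned), (bio, Delta, Ola, Echo, Pat), (bio, Echo, Pat, Alpha, Lee), (bio, Echo, Pat, Atlas, Ned), (bio, Echo, Pat, Delta, Ola), (rd, Beta, Fay, Nova, Cal), (rd, Beta, Fay, Zephyr, Dee), (rd, Beta, Fay, Zephyr, Eve), (rd, Nova, Cal, Beta, Fay), (rd, Nova, Cal, Zephyr, Dee), (rd, Nova, Cal, Zephyr, Eve), (rd, Zephyr, Dee, Beta, Fay), (rd, Zephyr, Dee, Nova, Cal), (rd, Zephyr, Dee, Zephyr, Eve), (rd, Zephyr, Eve, Beta, Fay), (rd, Zephyr, Eve, Nova, Cal), (rd, Zephyr, Eve, Zephyr, Dee)}
π_{genre, title2, aname2} gives {(bio, Alpha, Lee), (bio, Atlas, Ned), (bio, Delta, Ola), (bio, Echo, Pat), (rd, Beta, Fay), (rd, Nova, Cal), (rd, Zephyr, Dee), (rd, Zephyr, Eve)} (16 duplicate(s) eliminated).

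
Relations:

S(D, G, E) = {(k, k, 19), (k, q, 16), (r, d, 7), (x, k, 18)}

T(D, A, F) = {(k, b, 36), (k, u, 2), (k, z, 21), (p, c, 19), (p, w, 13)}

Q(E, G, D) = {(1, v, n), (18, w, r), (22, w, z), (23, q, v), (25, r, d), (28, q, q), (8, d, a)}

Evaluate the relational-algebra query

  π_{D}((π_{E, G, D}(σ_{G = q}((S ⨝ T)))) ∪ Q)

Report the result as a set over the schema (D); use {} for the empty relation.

Joining S and T on D yields {(k, k, 19, b, 36), (k, k, 19, u, 2), (k, k, 19, z, 21), (k, q, 16, b, 36), (k, q, 16, u, 2), (k, q, 16, z, 21)}.
Selection G = q: {(k, q, 16, b, 36), (k, q, 16, u, 2), (k, q, 16, z, 21)}
Keep only column(s) E, G, D (2 duplicate(s) eliminated): {(16, q, k)}
Taking the union: {(1, v, n), (16, q, k), (18, w, r), (22, w, z), (23, q, v), (25, r, d), (28, q, q), (8, d, a)}
Keep only column(s) D: {a, d, k, n, q, r, v, z}

{a, d, k, n, q, r, v, z}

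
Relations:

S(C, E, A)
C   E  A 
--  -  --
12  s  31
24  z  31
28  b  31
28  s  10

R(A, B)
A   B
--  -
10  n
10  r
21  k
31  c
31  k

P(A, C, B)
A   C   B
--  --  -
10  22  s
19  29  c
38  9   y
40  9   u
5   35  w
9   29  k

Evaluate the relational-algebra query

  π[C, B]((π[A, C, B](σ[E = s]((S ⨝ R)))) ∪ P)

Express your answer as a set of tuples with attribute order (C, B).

S ⋈ R (natural join on A): {(12, s, 31, c), (12, s, 31, k), (24, z, 31, c), (24, z, 31, k), (28, b, 31, c), (28, b, 31, k), (28, s, 10, n), (28, s, 10, r)}
σ[E = s]: keep tuples satisfying E = s → {(12, s, 31, c), (12, s, 31, k), (28, s, 10, n), (28, s, 10, r)}
Keep only column(s) A, C, B: {(10, 28, n), (10, 28, r), (31, 12, c), (31, 12, k)}
Taking the union: {(10, 22, s), (10, 28, n), (10, 28, r), (19, 29, c), (31, 12, c), (31, 12, k), (38, 9, y), (40, 9, u), (5, 35, w), (9, 29, k)}
Keep only column(s) C, B: {(12, c), (12, k), (22, s), (28, n), (28, r), (29, c), (29, k), (35, w), (9, u), (9, y)}

{(12, c), (12, k), (22, s), (28, n), (28, r), (29, c), (29, k), (35, w), (9, u), (9, y)}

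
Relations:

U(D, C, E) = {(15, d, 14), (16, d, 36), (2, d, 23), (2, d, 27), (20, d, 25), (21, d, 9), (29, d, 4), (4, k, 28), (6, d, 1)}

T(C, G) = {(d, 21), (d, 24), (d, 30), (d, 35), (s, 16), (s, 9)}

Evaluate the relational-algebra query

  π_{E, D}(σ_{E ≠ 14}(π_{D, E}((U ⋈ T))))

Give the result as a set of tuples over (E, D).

Joining U and T on C yields {(15, d, 14, 21), (15, d, 14, 24), (15, d, 14, 30), (15, d, 14, 35), (16, d, 36, 21), (16, d, 36, 24), (16, d, 36, 30), (16, d, 36, 35), (2, d, 23, 21), (2, d, 23, 24), (2, d, 23, 30), (2, d, 23, 35), (2, d, 27, 21), (2, d, 27, 24), (2, d, 27, 30), (2, d, 27, 35), (20, d, 25, 21), (20, d, 25, 24), (20, d, 25, 30), (20, d, 25, 35), (21, d, 9, 21), (21, d, 9, 24), (21, d, 9, 30), (21, d, 9, 35), (29, d, 4, 21), (29, d, 4, 24), (29, d, 4, 30), (29, d, 4, 35), (6, d, 1, 21), (6, d, 1, 24), (6, d, 1, 30), (6, d, 1, 35)}.
π_{D, E} gives {(15, 14), (16, 36), (2, 23), (2, 27), (20, 25), (21, 9), (29, 4), (6, 1)} (24 duplicate(s) eliminated).
σ[E ≠ 14]: keep tuples satisfying E ≠ 14 → {(16, 36), (2, 23), (2, 27), (20, 25), (21, 9), (29, 4), (6, 1)}
π_{E, D} gives {(1, 6), (23, 2), (25, 20), (27, 2), (36, 16), (4, 29), (9, 21)}.

{(1, 6), (23, 2), (25, 20), (27, 2), (36, 16), (4, 29), (9, 21)}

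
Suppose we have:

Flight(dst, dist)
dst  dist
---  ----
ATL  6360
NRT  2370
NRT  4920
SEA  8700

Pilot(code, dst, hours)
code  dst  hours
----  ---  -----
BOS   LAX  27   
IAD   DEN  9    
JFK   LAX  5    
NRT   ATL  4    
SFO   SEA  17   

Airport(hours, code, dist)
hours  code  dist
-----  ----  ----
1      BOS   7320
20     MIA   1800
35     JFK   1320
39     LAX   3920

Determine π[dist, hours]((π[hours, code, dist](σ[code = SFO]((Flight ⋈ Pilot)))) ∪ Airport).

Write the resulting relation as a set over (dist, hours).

Flight ⋈ Pilot (natural join on dst): {(ATL, 6360, NRT, 4), (SEA, 8700, SFO, 17)}
Filtering on code = SFO leaves {(SEA, 8700, SFO, 17)}.
π_{hours, code, dist} gives {(17, SFO, 8700)}.
Union: {(17, SFO, 8700)} with {(1, BOS, 7320), (20, MIA, 1800), (35, JFK, 1320), (39, LAX, 3920)} → {(1, BOS, 7320), (17, SFO, 8700), (20, MIA, 1800), (35, JFK, 1320), (39, LAX, 3920)}
π_{dist, hours} gives {(1320, 35), (1800, 20), (3920, 39), (7320, 1), (8700, 17)}.

{(1320, 35), (1800, 20), (3920, 39), (7320, 1), (8700, 17)}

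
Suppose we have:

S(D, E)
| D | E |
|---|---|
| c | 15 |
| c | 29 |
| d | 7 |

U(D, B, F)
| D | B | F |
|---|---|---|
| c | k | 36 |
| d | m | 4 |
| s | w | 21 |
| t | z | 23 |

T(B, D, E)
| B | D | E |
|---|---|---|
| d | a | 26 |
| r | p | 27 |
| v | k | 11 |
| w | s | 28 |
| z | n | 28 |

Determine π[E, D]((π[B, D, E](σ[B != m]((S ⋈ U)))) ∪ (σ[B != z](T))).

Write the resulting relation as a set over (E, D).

{(11, k), (15, c), (26, a), (27, p), (28, s), (29, c)}

Natural join on D: {(c, 15, k, 36), (c, 29, k, 36), (d, 7, m, 4)}
σ[B != m]: keep tuples satisfying B != m → {(c, 15, k, 36), (c, 29, k, 36)}
Keep only column(s) B, D, E: {(k, c, 15), (k, c, 29)}
σ[B != z]: keep tuples satisfying B != z → {(d, a, 26), (r, p, 27), (v, k, 11), (w, s, 28)}
Union: {(k, c, 15), (k, c, 29)} with {(d, a, 26), (r, p, 27), (v, k, 11), (w, s, 28)} → {(d, a, 26), (k, c, 15), (k, c, 29), (r, p, 27), (v, k, 11), (w, s, 28)}
Keep only column(s) E, D: {(11, k), (15, c), (26, a), (27, p), (28, s), (29, c)}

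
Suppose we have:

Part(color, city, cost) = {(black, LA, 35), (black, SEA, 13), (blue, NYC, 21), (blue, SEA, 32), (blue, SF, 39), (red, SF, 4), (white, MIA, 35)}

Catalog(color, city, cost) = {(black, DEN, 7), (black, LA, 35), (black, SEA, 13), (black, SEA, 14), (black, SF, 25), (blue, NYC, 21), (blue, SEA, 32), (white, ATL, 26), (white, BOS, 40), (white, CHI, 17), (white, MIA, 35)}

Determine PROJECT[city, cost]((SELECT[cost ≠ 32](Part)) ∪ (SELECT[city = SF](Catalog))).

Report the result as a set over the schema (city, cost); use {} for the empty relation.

σ[cost ≠ 32]: keep tuples satisfying cost ≠ 32 → {(black, LA, 35), (black, SEA, 13), (blue, NYC, 21), (blue, SF, 39), (red, SF, 4), (white, MIA, 35)}
σ[city = SF]: keep tuples satisfying city = SF → {(black, SF, 25)}
Union: {(black, LA, 35), (black, SEA, 13), (blue, NYC, 21), (blue, SF, 39), (red, SF, 4), (white, MIA, 35)} with {(black, SF, 25)} → {(black, LA, 35), (black, SEA, 13), (black, SF, 25), (blue, NYC, 21), (blue, SF, 39), (red, SF, 4), (white, MIA, 35)}
Keep only column(s) city, cost: {(LA, 35), (MIA, 35), (NYC, 21), (SEA, 13), (SF, 25), (SF, 39), (SF, 4)}

{(LA, 35), (MIA, 35), (NYC, 21), (SEA, 13), (SF, 25), (SF, 39), (SF, 4)}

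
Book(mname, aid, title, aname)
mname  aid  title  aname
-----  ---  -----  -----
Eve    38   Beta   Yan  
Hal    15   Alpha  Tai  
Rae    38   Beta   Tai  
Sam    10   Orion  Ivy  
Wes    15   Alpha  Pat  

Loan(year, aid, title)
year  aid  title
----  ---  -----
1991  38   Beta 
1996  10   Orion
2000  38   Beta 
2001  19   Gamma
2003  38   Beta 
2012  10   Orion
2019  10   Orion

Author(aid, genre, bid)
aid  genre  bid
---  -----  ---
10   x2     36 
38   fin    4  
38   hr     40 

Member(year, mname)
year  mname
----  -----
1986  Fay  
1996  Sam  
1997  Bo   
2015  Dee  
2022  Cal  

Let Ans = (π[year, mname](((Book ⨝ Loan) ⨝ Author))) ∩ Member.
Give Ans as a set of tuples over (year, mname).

{(1996, Sam)}

Natural join on aid, title: {(Eve, 38, Beta, Yan, 1991), (Eve, 38, Beta, Yan, 2000), (Eve, 38, Beta, Yan, 2003), (Rae, 38, Beta, Tai, 1991), (Rae, 38, Beta, Tai, 2000), (Rae, 38, Beta, Tai, 2003), (Sam, 10, Orion, Ivy, 1996), (Sam, 10, Orion, Ivy, 2012), (Sam, 10, Orion, Ivy, 2019)}
Natural join on aid: {(Eve, 38, Beta, Yan, 1991, fin, 4), (Eve, 38, Beta, Yan, 1991, hr, 40), (Eve, 38, Beta, Yan, 2000, fin, 4), (Eve, 38, Beta, Yan, 2000, hr, 40), (Eve, 38, Beta, Yan, 2003, fin, 4), (Eve, 38, Beta, Yan, 2003, hr, 40), (Rae, 38, Beta, Tai, 1991, fin, 4), (Rae, 38, Beta, Tai, 1991, hr, 40), (Rae, 38, Beta, Tai, 2000, fin, 4), (Rae, 38, Beta, Tai, 2000, hr, 40), (Rae, 38, Beta, Tai, 2003, fin, 4), (Rae, 38, Beta, Tai, 2003, hr, 40), (Sam, 10, Orion, Ivy, 1996, x2, 36), (Sam, 10, Orion, Ivy, 2012, x2, 36), (Sam, 10, Orion, Ivy, 2019, x2, 36)}
π[year, mname]: project onto (year, mname) (6 duplicate(s) eliminated) → {(1991, Eve), (1991, Rae), (1996, Sam), (2000, Eve), (2000, Rae), (2003, Eve), (2003, Rae), (2012, Sam), (2019, Sam)}
Set intersection of the two operands is {(1996, Sam)}.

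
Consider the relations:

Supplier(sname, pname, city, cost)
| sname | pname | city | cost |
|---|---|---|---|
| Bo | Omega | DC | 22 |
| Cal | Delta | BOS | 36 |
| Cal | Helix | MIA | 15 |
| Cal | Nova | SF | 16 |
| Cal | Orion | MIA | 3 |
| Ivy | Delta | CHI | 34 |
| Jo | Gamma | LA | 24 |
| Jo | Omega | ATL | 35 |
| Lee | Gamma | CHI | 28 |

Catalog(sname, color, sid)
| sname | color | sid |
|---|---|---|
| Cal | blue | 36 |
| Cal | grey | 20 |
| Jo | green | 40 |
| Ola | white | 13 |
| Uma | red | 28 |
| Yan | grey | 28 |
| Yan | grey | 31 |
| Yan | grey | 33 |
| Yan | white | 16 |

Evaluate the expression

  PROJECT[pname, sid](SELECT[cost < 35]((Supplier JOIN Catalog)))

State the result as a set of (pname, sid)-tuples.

Joining Supplier and Catalog on sname yields {(Cal, Delta, BOS, 36, blue, 36), (Cal, Delta, BOS, 36, grey, 20), (Cal, Helix, MIA, 15, blue, 36), (Cal, Helix, MIA, 15, grey, 20), (Cal, Nova, SF, 16, blue, 36), (Cal, Nova, SF, 16, grey, 20), (Cal, Orion, MIA, 3, blue, 36), (Cal, Orion, MIA, 3, grey, 20), (Jo, Gamma, LA, 24, green, 40), (Jo, Omega, ATL, 35, green, 40)}.
Selection cost < 35: {(Cal, Helix, MIA, 15, blue, 36), (Cal, Helix, MIA, 15, grey, 20), (Cal, Nova, SF, 16, blue, 36), (Cal, Nova, SF, 16, grey, 20), (Cal, Orion, MIA, 3, blue, 36), (Cal, Orion, MIA, 3, grey, 20), (Jo, Gamma, LA, 24, green, 40)}
Projecting to pname, sid: {(Gamma, 40), (Helix, 20), (Helix, 36), (Nova, 20), (Nova, 36), (Orion, 20), (Orion, 36)}

{(Gamma, 40), (Helix, 20), (Helix, 36), (Nova, 20), (Nova, 36), (Orion, 20), (Orion, 36)}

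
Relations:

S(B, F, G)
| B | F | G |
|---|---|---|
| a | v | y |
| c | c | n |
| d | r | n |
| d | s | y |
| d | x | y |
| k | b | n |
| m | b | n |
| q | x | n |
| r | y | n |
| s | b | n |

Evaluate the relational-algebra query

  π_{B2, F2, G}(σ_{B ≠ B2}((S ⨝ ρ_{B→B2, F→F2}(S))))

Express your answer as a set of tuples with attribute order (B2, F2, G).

ρ[B→B2, F→F2]: schema becomes (B2, F2, G); tuples unchanged.
Natural join on G: {(a, v, y, a, v), (a, v, y, d, s), (a, v, y, d, x), (c, c, n, c, c), (c, c, n, d, r), (c, c, n, k, b), (c, c, n, m, b), (c, c, n, q, x), (c, c, n, r, y), (c, c, n, s, b), (d, r, n, c, c), (d, r, n, d, r), (d, r, n, k, b), (d, r, n, m, b), (d, r, n, q, x), (d, r, n, r, y), (d, r, n, s, b), (d, s, y, a, v), (d, s, y, d, s), (d, s, y, d, x), (d, x, y, a, v), (d, x, y, d, s), (d, x, y, d, x), (k, b, n, c, c), (k, b, n, d, r), (k, b, n, k, b), (k, b, n, m, b), (k, b, n, q, x), (k, b, n, r, y), (k, b, n, s, b), (m, b, n, c, c), (m, b, n, d, r), (m, b, n, k, b), (m, b, n, m, b), (m, b, n, q, x), (m, b, n, r, y), (m, b, n, s, b), (q, x, n, c, c), (q, x, n, d, r), (q, x, n, k, b), (q, x, n, m, b), (q, x, n, q, x), (q, x, n, r, y), (q, x, n, s, b), (r, y, n, c, c), (r, y, n, d, r), (r, y, n, k, b), (r, y, n, m, b), (r, y, n, q, x), (r, y, n, r, y), (r, y, n, s, b), (s, b, n, c, c), (s, b, n, d, r), (s, b, n, k, b), (s, b, n, m, b), (s, b, n, q, x), (s, b, n, r, y), (s, b, n, s, b)}
σ[B ≠ B2]: keep tuples satisfying B ≠ B2 → {(a, v, y, d, s), (a, v, y, d, x), (c, c, n, d, r), (c, c, n, k, b), (c, c, n, m, b), (c, c, n, q, x), (c, c, n, r, y), (c, c, n, s, b), (d, r, n, c, c), (d, r, n, k, b), (d, r, n, m, b), (d, r, n, q, x), (d, r, n, r, y), (d, r, n, s, b), (d, s, y, a, v), (d, x, y, a, v), (k, b, n, c, c), (k, b, n, d, r), (k, b, n, m, b), (k, b, n, q, x), (k, b, n, r, y), (k, b, n, s, b), (m, b, n, c, c), (m, b, n, d, r), (m, b, n, k, b), (m, b, n, q, x), (m, b, n, r, y), (m, b, n, s, b), (q, x, n, c, c), (q, x, n, d, r), (q, x, n, k, b), (q, x, n, m, b), (q, x, n, r, y), (q, x, n, s, b), (r, y, n, c, c), (r, y, n, d, r), (r, y, n, k, b), (r, y, n, m, b), (r, y, n, q, x), (r, y, n, s, b), (s, b, n, c, c), (s, b, n, d, r), (s, b, n, k, b), (s, b, n, m, b), (s, b, n, q, x), (s, b, n, r, y)}
π_{B2, F2, G} gives {(a, v, y), (c, c, n), (d, r, n), (d, s, y), (d, x, y), (k, b, n), (m, b, n), (q, x, n), (r, y, n), (s, b, n)} (36 duplicate(s) eliminated).

{(a, v, y), (c, c, n), (d, r, n), (d, s, y), (d, x, y), (k, b, n), (m, b, n), (q, x, n), (r, y, n), (s, b, n)}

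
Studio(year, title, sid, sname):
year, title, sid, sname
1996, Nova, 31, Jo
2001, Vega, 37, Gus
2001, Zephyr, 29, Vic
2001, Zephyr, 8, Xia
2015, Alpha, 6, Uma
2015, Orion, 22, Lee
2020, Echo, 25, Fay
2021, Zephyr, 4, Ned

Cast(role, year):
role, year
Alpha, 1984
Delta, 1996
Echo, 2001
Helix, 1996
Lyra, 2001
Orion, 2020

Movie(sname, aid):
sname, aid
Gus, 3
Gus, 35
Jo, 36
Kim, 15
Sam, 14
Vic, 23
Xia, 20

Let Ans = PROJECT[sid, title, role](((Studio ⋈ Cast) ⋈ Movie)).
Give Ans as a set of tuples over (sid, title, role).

Joining Studio and Cast on year yields {(1996, Nova, 31, Jo, Delta), (1996, Nova, 31, Jo, Helix), (2001, Vega, 37, Gus, Echo), (2001, Vega, 37, Gus, Lyra), (2001, Zephyr, 29, Vic, Echo), (2001, Zephyr, 29, Vic, Lyra), (2001, Zephyr, 8, Xia, Echo), (2001, Zephyr, 8, Xia, Lyra), (2020, Echo, 25, Fay, Orion)}.
Joining (Studio ⋈ Cast) and Movie on sname yields {(1996, Nova, 31, Jo, Delta, 36), (1996, Nova, 31, Jo, Helix, 36), (2001, Vega, 37, Gus, Echo, 3), (2001, Vega, 37, Gus, Echo, 35), (2001, Vega, 37, Gus, Lyra, 3), (2001, Vega, 37, Gus, Lyra, 35), (2001, Zephyr, 29, Vic, Echo, 23), (2001, Zephyr, 29, Vic, Lyra, 23), (2001, Zephyr, 8, Xia, Echo, 20), (2001, Zephyr, 8, Xia, Lyra, 20)}.
π_{sid, title, role} gives {(29, Zephyr, Echo), (29, Zephyr, Lyra), (31, Nova, Delta), (31, Nova, Helix), (37, Vega, Echo), (37, Vega, Lyra), (8, Zephyr, Echo), (8, Zephyr, Lyra)} (2 duplicate(s) eliminated).

{(29, Zephyr, Echo), (29, Zephyr, Lyra), (31, Nova, Delta), (31, Nova, Helix), (37, Vega, Echo), (37, Vega, Lyra), (8, Zephyr, Echo), (8, Zephyr, Lyra)}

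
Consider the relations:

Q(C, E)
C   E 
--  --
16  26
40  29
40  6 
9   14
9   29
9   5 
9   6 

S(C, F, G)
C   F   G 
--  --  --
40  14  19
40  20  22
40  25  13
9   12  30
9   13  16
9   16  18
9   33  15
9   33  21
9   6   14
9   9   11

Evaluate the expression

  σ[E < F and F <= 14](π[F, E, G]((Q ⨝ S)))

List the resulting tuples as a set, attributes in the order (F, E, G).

Q ⋈ S (natural join on C): {(40, 29, 14, 19), (40, 29, 20, 22), (40, 29, 25, 13), (40, 6, 14, 19), (40, 6, 20, 22), (40, 6, 25, 13), (9, 14, 12, 30), (9, 14, 13, 16), (9, 14, 16, 18), (9, 14, 33, 15), (9, 14, 33, 21), (9, 14, 6, 14), (9, 14, 9, 11), (9, 29, 12, 30), (9, 29, 13, 16), (9, 29, 16, 18), (9, 29, 33, 15), (9, 29, 33, 21), (9, 29, 6, 14), (9, 29, 9, 11), (9, 5, 12, 30), (9, 5, 13, 16), (9, 5, 16, 18), (9, 5, 33, 15), (9, 5, 33, 21), (9, 5, 6, 14), (9, 5, 9, 11), (9, 6, 12, 30), (9, 6, 13, 16), (9, 6, 16, 18), (9, 6, 33, 15), (9, 6, 33, 21), (9, 6, 6, 14), (9, 6, 9, 11)}
Projecting to F, E, G: {(12, 14, 30), (12, 29, 30), (12, 5, 30), (12, 6, 30), (13, 14, 16), (13, 29, 16), (13, 5, 16), (13, 6, 16), (14, 29, 19), (14, 6, 19), (16, 14, 18), (16, 29, 18), (16, 5, 18), (16, 6, 18), (20, 29, 22), (20, 6, 22), (25, 29, 13), (25, 6, 13), (33, 14, 15), (33, 14, 21), (33, 29, 15), (33, 29, 21), (33, 5, 15), (33, 5, 21), (33, 6, 15), (33, 6, 21), (6, 14, 14), (6, 29, 14), (6, 5, 14), (6, 6, 14), (9, 14, 11), (9, 29, 11), (9, 5, 11), (9, 6, 11)}
Selection E < F and F <= 14: {(12, 5, 30), (12, 6, 30), (13, 5, 16), (13, 6, 16), (14, 6, 19), (6, 5, 14), (9, 5, 11), (9, 6, 11)}

{(12, 5, 30), (12, 6, 30), (13, 5, 16), (13, 6, 16), (14, 6, 19), (6, 5, 14), (9, 5, 11), (9, 6, 11)}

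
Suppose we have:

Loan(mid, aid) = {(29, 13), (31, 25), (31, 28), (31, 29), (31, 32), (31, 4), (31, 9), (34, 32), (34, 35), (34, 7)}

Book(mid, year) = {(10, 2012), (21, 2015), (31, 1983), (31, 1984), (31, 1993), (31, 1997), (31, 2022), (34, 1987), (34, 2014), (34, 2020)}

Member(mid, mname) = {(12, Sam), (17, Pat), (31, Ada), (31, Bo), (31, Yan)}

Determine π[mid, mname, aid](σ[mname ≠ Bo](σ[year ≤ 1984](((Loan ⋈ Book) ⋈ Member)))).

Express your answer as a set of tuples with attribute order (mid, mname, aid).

{(31, Ada, 25), (31, Ada, 28), (31, Ada, 29), (31, Ada, 32), (31, Ada, 4), (31, Ada, 9), (31, Yan, 25), (31, Yan, 28), (31, Yan, 29), (31, Yan, 32), (31, Yan, 4), (31, Yan, 9)}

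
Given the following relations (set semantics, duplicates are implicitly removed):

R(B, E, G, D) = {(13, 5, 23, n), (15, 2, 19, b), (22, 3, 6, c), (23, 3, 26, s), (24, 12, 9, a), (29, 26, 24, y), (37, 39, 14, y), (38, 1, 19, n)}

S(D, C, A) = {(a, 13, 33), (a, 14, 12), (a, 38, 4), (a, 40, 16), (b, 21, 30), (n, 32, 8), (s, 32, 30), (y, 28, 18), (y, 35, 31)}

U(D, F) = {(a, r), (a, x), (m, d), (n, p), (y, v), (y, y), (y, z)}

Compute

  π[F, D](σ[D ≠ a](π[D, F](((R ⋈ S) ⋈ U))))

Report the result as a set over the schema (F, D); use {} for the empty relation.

Joining R and S on D yields {(13, 5, 23, n, 32, 8), (15, 2, 19, b, 21, 30), (23, 3, 26, s, 32, 30), (24, 12, 9, a, 13, 33), (24, 12, 9, a, 14, 12), (24, 12, 9, a, 38, 4), (24, 12, 9, a, 40, 16), (29, 26, 24, y, 28, 18), (29, 26, 24, y, 35, 31), (37, 39, 14, y, 28, 18), (37, 39, 14, y, 35, 31), (38, 1, 19, n, 32, 8)}.
Joining (R ⋈ S) and U on D yields {(13, 5, 23, n, 32, 8, p), (24, 12, 9, a, 13, 33, r), (24, 12, 9, a, 13, 33, x), (24, 12, 9, a, 14, 12, r), (24, 12, 9, a, 14, 12, x), (24, 12, 9, a, 38, 4, r), (24, 12, 9, a, 38, 4, x), (24, 12, 9, a, 40, 16, r), (24, 12, 9, a, 40, 16, x), (29, 26, 24, y, 28, 18, v), (29, 26, 24, y, 28, 18, y), (29, 26, 24, y, 28, 18, z), (29, 26, 24, y, 35, 31, v), (29, 26, 24, y, 35, 31, y), (29, 26, 24, y, 35, 31, z), (37, 39, 14, y, 28, 18, v), (37, 39, 14, y, 28, 18, y), (37, 39, 14, y, 28, 18, z), (37, 39, 14, y, 35, 31, v), (37, 39, 14, y, 35, 31, y), (37, 39, 14, y, 35, 31, z), (38, 1, 19, n, 32, 8, p)}.
Keep only column(s) D, F (16 duplicate(s) eliminated): {(a, r), (a, x), (n, p), (y, v), (y, y), (y, z)}
Selection D ≠ a: {(n, p), (y, v), (y, y), (y, z)}
Keep only column(s) F, D: {(p, n), (v, y), (y, y), (z, y)}

{(p, n), (v, y), (y, y), (z, y)}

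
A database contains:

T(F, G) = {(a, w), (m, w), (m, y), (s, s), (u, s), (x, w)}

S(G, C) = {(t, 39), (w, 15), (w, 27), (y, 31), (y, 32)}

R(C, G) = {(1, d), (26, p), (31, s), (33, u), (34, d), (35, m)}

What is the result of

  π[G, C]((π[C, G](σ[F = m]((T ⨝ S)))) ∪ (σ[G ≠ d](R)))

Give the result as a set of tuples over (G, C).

{(m, 35), (p, 26), (s, 31), (u, 33), (w, 15), (w, 27), (y, 31), (y, 32)}

T ⋈ S (natural join on G): {(a, w, 15), (a, w, 27), (m, w, 15), (m, w, 27), (m, y, 31), (m, y, 32), (x, w, 15), (x, w, 27)}
Apply σ_{F = m}; surviving tuples: {(m, w, 15), (m, w, 27), (m, y, 31), (m, y, 32)}
π_{C, G} gives {(15, w), (27, w), (31, y), (32, y)}.
Apply σ_{G ≠ d}; surviving tuples: {(26, p), (31, s), (33, u), (35, m)}
Set union of the two operands is {(15, w), (26, p), (27, w), (31, s), (31, y), (32, y), (33, u), (35, m)}.
π_{G, C} gives {(m, 35), (p, 26), (s, 31), (u, 33), (w, 15), (w, 27), (y, 31), (y, 32)}.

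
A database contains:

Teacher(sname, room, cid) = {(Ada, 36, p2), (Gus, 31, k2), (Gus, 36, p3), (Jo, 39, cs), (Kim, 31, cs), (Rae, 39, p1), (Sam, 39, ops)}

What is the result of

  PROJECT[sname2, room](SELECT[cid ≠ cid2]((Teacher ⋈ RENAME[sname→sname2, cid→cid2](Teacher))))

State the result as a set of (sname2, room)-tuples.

ρ[sname→sname2, cid→cid2]: schema becomes (sname2, room, cid2); tuples unchanged.
Teacher ⋈ RENAME[sname→sname2, cid→cid2](Teacher) (natural join on room): {(Ada, 36, p2, Ada, p2), (Ada, 36, p2, Gus, p3), (Gus, 31, k2, Gus, k2), (Gus, 31, k2, Kim, cs), (Gus, 36, p3, Ada, p2), (Gus, 36, p3, Gus, p3), (Jo, 39, cs, Jo, cs), (Jo, 39, cs, Rae, p1), (Jo, 39, cs, Sam, ops), (Kim, 31, cs, Gus, k2), (Kim, 31, cs, Kim, cs), (Rae, 39, p1, Jo, cs), (Rae, 39, p1, Rae, p1), (Rae, 39, p1, Sam, ops), (Sam, 39, ops, Jo, cs), (Sam, 39, ops, Rae, p1), (Sam, 39, ops, Sam, ops)}
Filtering on cid ≠ cid2 leaves {(Ada, 36, p2, Gus, p3), (Gus, 31, k2, Kim, cs), (Gus, 36, p3, Ada, p2), (Jo, 39, cs, Rae, p1), (Jo, 39, cs, Sam, ops), (Kim, 31, cs, Gus, k2), (Rae, 39, p1, Jo, cs), (Rae, 39, p1, Sam, ops), (Sam, 39, ops, Jo, cs), (Sam, 39, ops, Rae, p1)}.
π[sname2, room]: project onto (sname2, room) (3 duplicate(s) eliminated) → {(Ada, 36), (Gus, 31), (Gus, 36), (Jo, 39), (Kim, 31), (Rae, 39), (Sam, 39)}

{(Ada, 36), (Gus, 31), (Gus, 36), (Jo, 39), (Kim, 31), (Rae, 39), (Sam, 39)}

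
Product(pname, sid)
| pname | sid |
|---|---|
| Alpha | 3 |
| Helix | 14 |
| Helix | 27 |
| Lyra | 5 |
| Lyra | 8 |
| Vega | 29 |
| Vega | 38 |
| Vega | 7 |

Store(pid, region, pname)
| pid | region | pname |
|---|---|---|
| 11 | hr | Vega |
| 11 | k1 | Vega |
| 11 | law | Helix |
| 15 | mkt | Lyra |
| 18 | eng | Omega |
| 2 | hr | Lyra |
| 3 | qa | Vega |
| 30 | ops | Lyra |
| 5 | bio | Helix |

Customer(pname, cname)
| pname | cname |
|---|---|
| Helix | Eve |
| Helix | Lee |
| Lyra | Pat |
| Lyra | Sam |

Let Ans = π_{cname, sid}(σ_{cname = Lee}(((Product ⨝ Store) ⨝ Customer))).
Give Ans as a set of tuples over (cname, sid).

Natural join on pname: {(Helix, 14, 11, law), (Helix, 14, 5, bio), (Helix, 27, 11, law), (Helix, 27, 5, bio), (Lyra, 5, 15, mkt), (Lyra, 5, 2, hr), (Lyra, 5, 30, ops), (Lyra, 8, 15, mkt), (Lyra, 8, 2, hr), (Lyra, 8, 30, ops), (Vega, 29, 11, hr), (Vega, 29, 11, k1), (Vega, 29, 3, qa), (Vega, 38, 11, hr), (Vega, 38, 11, k1), (Vega, 38, 3, qa), (Vega, 7, 11, hr), (Vega, 7, 11, k1), (Vega, 7, 3, qa)}
Natural join on pname: {(Helix, 14, 11, law, Eve), (Helix, 14, 11, law, Lee), (Helix, 14, 5, bio, Eve), (Helix, 14, 5, bio, Lee), (Helix, 27, 11, law, Eve), (Helix, 27, 11, law, Lee), (Helix, 27, 5, bio, Eve), (Helix, 27, 5, bio, Lee), (Lyra, 5, 15, mkt, Pat), (Lyra, 5, 15, mkt, Sam), (Lyra, 5, 2, hr, Pat), (Lyra, 5, 2, hr, Sam), (Lyra, 5, 30, ops, Pat), (Lyra, 5, 30, ops, Sam), (Lyra, 8, 15, mkt, Pat), (Lyra, 8, 15, mkt, Sam), (Lyra, 8, 2, hr, Pat), (Lyra, 8, 2, hr, Sam), (Lyra, 8, 30, ops, Pat), (Lyra, 8, 30, ops, Sam)}
Selection cname = Lee: {(Helix, 14, 11, law, Lee), (Helix, 14, 5, bio, Lee), (Helix, 27, 11, law, Lee), (Helix, 27, 5, bio, Lee)}
Projecting to cname, sid (2 duplicate(s) eliminated): {(Lee, 14), (Lee, 27)}

{(Lee, 14), (Lee, 27)}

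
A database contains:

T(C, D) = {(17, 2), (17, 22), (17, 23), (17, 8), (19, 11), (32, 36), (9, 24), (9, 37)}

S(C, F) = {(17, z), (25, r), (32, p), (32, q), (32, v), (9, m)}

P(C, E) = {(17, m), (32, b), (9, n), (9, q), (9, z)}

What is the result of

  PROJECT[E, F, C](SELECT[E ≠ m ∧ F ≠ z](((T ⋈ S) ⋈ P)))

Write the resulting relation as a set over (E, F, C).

T ⋈ S (natural join on C): {(17, 2, z), (17, 22, z), (17, 23, z), (17, 8, z), (32, 36, p), (32, 36, q), (32, 36, v), (9, 24, m), (9, 37, m)}
(T ⋈ S) ⋈ P (natural join on C): {(17, 2, z, m), (17, 22, z, m), (17, 23, z, m), (17, 8, z, m), (32, 36, p, b), (32, 36, q, b), (32, 36, v, b), (9, 24, m, n), (9, 24, m, q), (9, 24, m, z), (9, 37, m, n), (9, 37, m, q), (9, 37, m, z)}
Apply σ_{E ≠ m ∧ F ≠ z}; surviving tuples: {(32, 36, p, b), (32, 36, q, b), (32, 36, v, b), (9, 24, m, n), (9, 24, m, q), (9, 24, m, z), (9, 37, m, n), (9, 37, m, q), (9, 37, m, z)}
π[E, F, C]: project onto (E, F, C) (3 duplicate(s) eliminated) → {(b, p, 32), (b, q, 32), (b, v, 32), (n, m, 9), (q, m, 9), (z, m, 9)}

{(b, p, 32), (b, q, 32), (b, v, 32), (n, m, 9), (q, m, 9), (z, m, 9)}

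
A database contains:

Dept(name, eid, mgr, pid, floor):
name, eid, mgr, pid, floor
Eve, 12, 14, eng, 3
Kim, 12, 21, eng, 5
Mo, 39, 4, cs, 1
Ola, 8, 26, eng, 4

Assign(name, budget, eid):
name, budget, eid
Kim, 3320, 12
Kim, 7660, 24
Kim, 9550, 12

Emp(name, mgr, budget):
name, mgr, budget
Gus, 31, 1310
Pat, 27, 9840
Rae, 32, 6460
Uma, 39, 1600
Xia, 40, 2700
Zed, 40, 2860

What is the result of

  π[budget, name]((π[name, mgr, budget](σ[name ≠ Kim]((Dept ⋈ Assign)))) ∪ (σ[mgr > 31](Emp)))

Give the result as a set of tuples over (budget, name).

{(1600, Uma), (2700, Xia), (2860, Zed), (6460, Rae)}

Joining Dept and Assign on name, eid yields {(Kim, 12, 21, eng, 5, 3320), (Kim, 12, 21, eng, 5, 9550)}.
Filtering on name ≠ Kim leaves {}.
π_{name, mgr, budget} gives {}.
Filtering on mgr > 31 leaves {(Rae, 32, 6460), (Uma, 39, 1600), (Xia, 40, 2700), (Zed, 40, 2860)}.
Union: {} with {(Rae, 32, 6460), (Uma, 39, 1600), (Xia, 40, 2700), (Zed, 40, 2860)} → {(Rae, 32, 6460), (Uma, 39, 1600), (Xia, 40, 2700), (Zed, 40, 2860)}
π_{budget, name} gives {(1600, Uma), (2700, Xia), (2860, Zed), (6460, Rae)}.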